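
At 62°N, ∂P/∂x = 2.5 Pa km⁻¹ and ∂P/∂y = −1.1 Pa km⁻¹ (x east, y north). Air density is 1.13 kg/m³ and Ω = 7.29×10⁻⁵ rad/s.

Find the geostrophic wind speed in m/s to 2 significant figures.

Coriolis parameter at 62°N:
f = 2Ω sin φ = 2 × 7.29×10⁻⁵ × sin 62° = 1.29×10⁻⁴ s⁻¹
Component geostrophic relations (x east, y north):
u_g = −(1/(fρ)) ∂P/∂y,  v_g = (1/(fρ)) ∂P/∂x
u_g = −(−1.1×10⁻³)/(1.29×10⁻⁴ × 1.13) = 7.56 m/s;  v_g = (2.5×10⁻³)/(1.29×10⁻⁴ × 1.13) = 17.2 m/s
|V_g| = √(u_g² + v_g²) = 18.8 m/s

19 m/s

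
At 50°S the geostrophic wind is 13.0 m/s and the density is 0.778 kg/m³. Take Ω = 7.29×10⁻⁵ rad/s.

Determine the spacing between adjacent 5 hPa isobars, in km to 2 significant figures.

Coriolis parameter at 50°S:
f = 2Ω sin φ = 2 × 7.29×10⁻⁵ × sin 50° = 1.12×10⁻⁴ s⁻¹
Geostrophic balance rearranged: |∂P/∂n| = f ρ V_g
|∂P/∂n| = 1.12×10⁻⁴ × 0.778 × 13.0 = 1.13×10⁻³ Pa/m
Isobar spacing: Δn = ΔP/|∂P/∂n| = 500 Pa / 1.13×10⁻³ Pa/m = 442625 m ≈ 440 km

440 km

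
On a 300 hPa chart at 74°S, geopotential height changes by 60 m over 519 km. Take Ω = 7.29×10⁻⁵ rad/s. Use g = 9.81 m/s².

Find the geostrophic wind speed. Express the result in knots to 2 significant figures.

Coriolis parameter at 74°S:
f = 2Ω sin φ = 2 × 7.29×10⁻⁵ × sin 74° = 1.40×10⁻⁴ s⁻¹
Height gradient: |∂Z/∂n| = 60 m / 519000 m = 1.16×10⁻⁴
On a pressure surface, geostrophic balance gives V_g = (g/f)|∂Z/∂n|:
V_g = 9.81 × 1.16×10⁻⁴ / 1.40×10⁻⁴ = 8.09 m/s
Converting: 8.09 m/s × 1.944 = 16 knots

16 knots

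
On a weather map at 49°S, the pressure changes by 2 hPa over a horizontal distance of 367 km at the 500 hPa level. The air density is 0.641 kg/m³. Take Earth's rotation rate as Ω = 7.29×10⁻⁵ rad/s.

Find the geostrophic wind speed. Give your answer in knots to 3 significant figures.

Coriolis parameter at 49°S:
f = 2Ω sin φ = 2 × 7.29×10⁻⁵ × sin 49° = 1.10×10⁻⁴ s⁻¹
Pressure gradient: |∂P/∂n| = 200 Pa / 367000 m = 5.45×10⁻⁴ Pa/m
Geostrophic balance (pressure-gradient force = Coriolis force):
V_g = (1/(fρ)) |∂P/∂n| = 5.45×10⁻⁴ / (1.10×10⁻⁴ × 0.641) = 7.73 m/s
Converting: 7.73 m/s × 1.944 = 15.0 knots

15.0 knots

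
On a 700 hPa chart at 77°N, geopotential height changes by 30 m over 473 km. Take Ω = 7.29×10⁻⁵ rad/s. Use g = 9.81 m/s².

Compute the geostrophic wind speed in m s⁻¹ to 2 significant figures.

Coriolis parameter at 77°N:
f = 2Ω sin φ = 2 × 7.29×10⁻⁵ × sin 77° = 1.42×10⁻⁴ s⁻¹
Height gradient: |∂Z/∂n| = 30 m / 473000 m = 6.34×10⁻⁵
On a pressure surface, geostrophic balance gives V_g = (g/f)|∂Z/∂n|:
V_g = 9.81 × 6.34×10⁻⁵ / 1.42×10⁻⁴ = 4.38 m/s

4.4 m s⁻¹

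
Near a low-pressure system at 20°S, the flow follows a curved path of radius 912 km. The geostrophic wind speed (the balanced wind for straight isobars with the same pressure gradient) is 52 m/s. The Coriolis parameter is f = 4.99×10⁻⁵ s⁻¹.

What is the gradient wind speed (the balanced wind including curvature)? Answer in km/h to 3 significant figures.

111 km/h

Around a low, centrifugal force acts outward with Coriolis, so pressure-gradient force balances both:
(1/ρ)|∂P/∂n| = fV + V²/R  →  V² + fR·V − fR·V_g = 0
With fR = 4.99×10⁻⁵ × 912×10³ m = 45.5 m/s:
V = [−fR + √((fR)² + 4 fR V_g)]/2 = [−45.5 + √(45.5² + 4×45.5×52)]/2 = 31 m/s
Subgeostrophic (V < V_g = 52 m/s), as expected around a low.
Converting: 31 m/s × 3.6 = 111 km/h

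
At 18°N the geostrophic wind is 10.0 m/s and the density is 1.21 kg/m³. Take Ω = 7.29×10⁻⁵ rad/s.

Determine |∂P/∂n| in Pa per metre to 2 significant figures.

Coriolis parameter at 18°N:
f = 2Ω sin φ = 2 × 7.29×10⁻⁵ × sin 18° = 4.51×10⁻⁵ s⁻¹
Geostrophic balance rearranged: |∂P/∂n| = f ρ V_g
|∂P/∂n| = 4.51×10⁻⁵ × 1.21 × 10.0 = 5.45×10⁻⁴ Pa/m

5.5×10⁻⁴ Pa/m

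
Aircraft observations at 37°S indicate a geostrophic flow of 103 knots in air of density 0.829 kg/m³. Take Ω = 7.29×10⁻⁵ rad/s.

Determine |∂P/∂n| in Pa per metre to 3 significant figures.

Coriolis parameter at 37°S:
f = 2Ω sin φ = 2 × 7.29×10⁻⁵ × sin 37° = 8.77×10⁻⁵ s⁻¹
Wind speed in SI: 103 knots = 53.0 m/s
Geostrophic balance rearranged: |∂P/∂n| = f ρ V_g
|∂P/∂n| = 8.77×10⁻⁵ × 0.829 × 53.0 = 3.85×10⁻³ Pa/m

3.85×10⁻³ Pa/m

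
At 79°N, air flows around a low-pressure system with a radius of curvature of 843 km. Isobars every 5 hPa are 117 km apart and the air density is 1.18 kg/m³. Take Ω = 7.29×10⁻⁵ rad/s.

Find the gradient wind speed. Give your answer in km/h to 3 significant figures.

77.3 km/h

Coriolis parameter at 79°N:
f = 2Ω sin φ = 2 × 7.29×10⁻⁵ × sin 79° = 1.43×10⁻⁴ s⁻¹
Pressure gradient: |∂P/∂n| = 500 Pa / 117000 m = 4.27×10⁻³ Pa/m
Geostrophic speed: V_g = |∂P/∂n|/(fρ) = 4.27×10⁻³/(1.43×10⁻⁴ × 1.18) = 25.3 m/s
Around a low, centrifugal force acts outward with Coriolis, so pressure-gradient force balances both:
(1/ρ)|∂P/∂n| = fV + V²/R  →  V² + fR·V − fR·V_g = 0
With fR = 1.43×10⁻⁴ × 843×10³ m = 121 m/s:
V = [−fR + √((fR)² + 4 fR V_g)]/2 = [−121 + √(121² + 4×121×25.3)]/2 = 21.5 m/s
Subgeostrophic (V < V_g = 25.3 m/s), as expected around a low.
Converting: 21.5 m/s × 3.6 = 77.3 km/h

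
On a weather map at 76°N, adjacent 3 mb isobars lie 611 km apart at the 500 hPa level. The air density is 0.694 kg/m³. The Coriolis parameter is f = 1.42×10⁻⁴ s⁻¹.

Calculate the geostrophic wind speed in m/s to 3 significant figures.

Pressure gradient: |∂P/∂n| = 300 Pa / 611000 m = 4.91×10⁻⁴ Pa/m
Geostrophic balance (pressure-gradient force = Coriolis force):
V_g = (1/(fρ)) |∂P/∂n| = 4.91×10⁻⁴ / (1.42×10⁻⁴ × 0.694) = 4.98 m/s

4.98 m/s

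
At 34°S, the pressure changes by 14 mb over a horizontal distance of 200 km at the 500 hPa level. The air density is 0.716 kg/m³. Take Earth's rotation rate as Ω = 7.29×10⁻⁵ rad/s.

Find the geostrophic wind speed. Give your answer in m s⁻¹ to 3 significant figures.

120 m s⁻¹

Coriolis parameter at 34°S:
f = 2Ω sin φ = 2 × 7.29×10⁻⁵ × sin 34° = 8.15×10⁻⁵ s⁻¹
Pressure gradient: |∂P/∂n| = 1400 Pa / 200000 m = 7.00×10⁻³ Pa/m
Geostrophic balance (pressure-gradient force = Coriolis force):
V_g = (1/(fρ)) |∂P/∂n| = 7.00×10⁻³ / (8.15×10⁻⁵ × 0.716) = 120 m/s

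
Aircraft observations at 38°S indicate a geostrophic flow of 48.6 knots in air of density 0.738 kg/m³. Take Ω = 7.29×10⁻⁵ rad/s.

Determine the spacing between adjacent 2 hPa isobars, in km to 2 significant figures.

120 km

Coriolis parameter at 38°S:
f = 2Ω sin φ = 2 × 7.29×10⁻⁵ × sin 38° = 8.98×10⁻⁵ s⁻¹
Wind speed in SI: 48.6 knots = 25.0 m/s
Geostrophic balance rearranged: |∂P/∂n| = f ρ V_g
|∂P/∂n| = 8.98×10⁻⁵ × 0.738 × 25.0 = 1.66×10⁻³ Pa/m
Isobar spacing: Δn = ΔP/|∂P/∂n| = 200 Pa / 1.66×10⁻³ Pa/m = 120754 m ≈ 120 km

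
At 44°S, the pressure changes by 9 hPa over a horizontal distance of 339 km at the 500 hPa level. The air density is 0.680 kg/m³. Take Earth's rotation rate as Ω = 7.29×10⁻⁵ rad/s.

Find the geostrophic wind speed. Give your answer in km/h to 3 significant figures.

139 km/h

Coriolis parameter at 44°S:
f = 2Ω sin φ = 2 × 7.29×10⁻⁵ × sin 44° = 1.01×10⁻⁴ s⁻¹
Pressure gradient: |∂P/∂n| = 900 Pa / 339000 m = 2.65×10⁻³ Pa/m
Geostrophic balance (pressure-gradient force = Coriolis force):
V_g = (1/(fρ)) |∂P/∂n| = 2.65×10⁻³ / (1.01×10⁻⁴ × 0.680) = 38.5 m/s
Converting: 38.5 m/s × 3.6 = 139 km/h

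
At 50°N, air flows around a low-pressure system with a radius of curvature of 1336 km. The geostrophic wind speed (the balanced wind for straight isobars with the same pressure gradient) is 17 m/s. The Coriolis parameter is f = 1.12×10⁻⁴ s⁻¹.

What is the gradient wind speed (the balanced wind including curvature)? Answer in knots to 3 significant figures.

30.0 knots

Around a low, centrifugal force acts outward with Coriolis, so pressure-gradient force balances both:
(1/ρ)|∂P/∂n| = fV + V²/R  →  V² + fR·V − fR·V_g = 0
With fR = 1.12×10⁻⁴ × 1336×10³ m = 150 m/s:
V = [−fR + √((fR)² + 4 fR V_g)]/2 = [−150 + √(150² + 4×150×17)]/2 = 15.4 m/s
Subgeostrophic (V < V_g = 17 m/s), as expected around a low.
Converting: 15.4 m/s × 1.944 = 30.0 knots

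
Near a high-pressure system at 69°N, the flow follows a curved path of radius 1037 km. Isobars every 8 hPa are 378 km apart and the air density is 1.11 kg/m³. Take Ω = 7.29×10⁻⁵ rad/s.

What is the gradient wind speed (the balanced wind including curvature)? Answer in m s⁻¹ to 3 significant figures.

Coriolis parameter at 69°N:
f = 2Ω sin φ = 2 × 7.29×10⁻⁵ × sin 69° = 1.36×10⁻⁴ s⁻¹
Pressure gradient: |∂P/∂n| = 800 Pa / 378000 m = 2.12×10⁻³ Pa/m
Geostrophic speed: V_g = |∂P/∂n|/(fρ) = 2.12×10⁻³/(1.36×10⁻⁴ × 1.11) = 14.0 m/s
Around a high, pressure-gradient force acts outward with centrifugal, so Coriolis balances both:
fV = (1/ρ)|∂P/∂n| + V²/R  →  V² − fR·V + fR·V_g = 0
With fR = 1.36×10⁻⁴ × 1037×10³ m = 141 m/s:
V = [fR − √((fR)² − 4 fR V_g)]/2 = [141 − √(141² − 4×141×14)]/2 = 15.8 m/s
Supergeostrophic (V > V_g = 14 m/s), as expected around a high.

15.8 m s⁻¹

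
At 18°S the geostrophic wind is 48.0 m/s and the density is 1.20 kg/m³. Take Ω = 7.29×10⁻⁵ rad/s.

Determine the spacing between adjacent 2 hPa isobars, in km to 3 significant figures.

77.1 km

Coriolis parameter at 18°S:
f = 2Ω sin φ = 2 × 7.29×10⁻⁵ × sin 18° = 4.51×10⁻⁵ s⁻¹
Geostrophic balance rearranged: |∂P/∂n| = f ρ V_g
|∂P/∂n| = 4.51×10⁻⁵ × 1.20 × 48.0 = 2.60×10⁻³ Pa/m
Isobar spacing: Δn = ΔP/|∂P/∂n| = 200 Pa / 2.60×10⁻³ Pa/m = 77067 m ≈ 77.1 km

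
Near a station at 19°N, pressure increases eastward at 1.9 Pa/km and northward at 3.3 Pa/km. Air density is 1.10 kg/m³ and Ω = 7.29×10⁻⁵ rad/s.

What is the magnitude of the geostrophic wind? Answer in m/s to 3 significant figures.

Coriolis parameter at 19°N:
f = 2Ω sin φ = 2 × 7.29×10⁻⁵ × sin 19° = 4.75×10⁻⁵ s⁻¹
Component geostrophic relations (x east, y north):
u_g = −(1/(fρ)) ∂P/∂y,  v_g = (1/(fρ)) ∂P/∂x
u_g = −(3.3×10⁻³)/(4.75×10⁻⁵ × 1.10) = −63.2 m/s;  v_g = (1.9×10⁻³)/(4.75×10⁻⁵ × 1.10) = 36.4 m/s
|V_g| = √(u_g² + v_g²) = 72.9 m/s

72.9 m/s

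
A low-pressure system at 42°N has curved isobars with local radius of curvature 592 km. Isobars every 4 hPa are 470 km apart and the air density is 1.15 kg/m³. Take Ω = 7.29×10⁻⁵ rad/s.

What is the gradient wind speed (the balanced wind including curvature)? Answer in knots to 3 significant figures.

Coriolis parameter at 42°N:
f = 2Ω sin φ = 2 × 7.29×10⁻⁵ × sin 42° = 9.76×10⁻⁵ s⁻¹
Pressure gradient: |∂P/∂n| = 400 Pa / 470000 m = 8.51×10⁻⁴ Pa/m
Geostrophic speed: V_g = |∂P/∂n|/(fρ) = 8.51×10⁻⁴/(9.76×10⁻⁵ × 1.15) = 7.59 m/s
Around a low, centrifugal force acts outward with Coriolis, so pressure-gradient force balances both:
(1/ρ)|∂P/∂n| = fV + V²/R  →  V² + fR·V − fR·V_g = 0
With fR = 9.76×10⁻⁵ × 592×10³ m = 57.8 m/s:
V = [−fR + √((fR)² + 4 fR V_g)]/2 = [−57.8 + √(57.8² + 4×57.8×7.59)]/2 = 6.79 m/s
Subgeostrophic (V < V_g = 7.59 m/s), as expected around a low.
Converting: 6.79 m/s × 1.944 = 13.2 knots

13.2 knots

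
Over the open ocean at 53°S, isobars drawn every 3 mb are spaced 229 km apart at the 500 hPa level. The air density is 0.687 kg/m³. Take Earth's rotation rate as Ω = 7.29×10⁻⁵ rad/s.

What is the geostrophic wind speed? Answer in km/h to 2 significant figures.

Coriolis parameter at 53°S:
f = 2Ω sin φ = 2 × 7.29×10⁻⁵ × sin 53° = 1.16×10⁻⁴ s⁻¹
Pressure gradient: |∂P/∂n| = 300 Pa / 229000 m = 1.31×10⁻³ Pa/m
Geostrophic balance (pressure-gradient force = Coriolis force):
V_g = (1/(fρ)) |∂P/∂n| = 1.31×10⁻³ / (1.16×10⁻⁴ × 0.687) = 16.4 m/s
Converting: 16.4 m/s × 3.6 = 59 km/h

59 km/h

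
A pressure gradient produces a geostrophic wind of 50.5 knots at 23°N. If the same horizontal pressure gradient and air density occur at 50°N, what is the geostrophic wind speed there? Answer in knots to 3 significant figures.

With the same pressure gradient and density, V_g ∝ 1/f ∝ 1/sin φ.
V₂ = V₁ · sin φ₁ / sin φ₂ = 50.5 × sin 23° / sin 50°
V₂ = 50.5 × 0.3907/0.7660 = 25.8 knots

25.8 knots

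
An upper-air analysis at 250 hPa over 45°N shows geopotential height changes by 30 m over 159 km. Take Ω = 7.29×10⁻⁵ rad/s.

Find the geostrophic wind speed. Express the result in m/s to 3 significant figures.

Coriolis parameter at 45°N:
f = 2Ω sin φ = 2 × 7.29×10⁻⁵ × sin 45° = 1.03×10⁻⁴ s⁻¹
Height gradient: |∂Z/∂n| = 30 m / 159000 m = 1.89×10⁻⁴
On a pressure surface, geostrophic balance gives V_g = (g/f)|∂Z/∂n|:
V_g = 9.81 × 1.89×10⁻⁴ / 1.03×10⁻⁴ = 18.0 m/s

18.0 m/s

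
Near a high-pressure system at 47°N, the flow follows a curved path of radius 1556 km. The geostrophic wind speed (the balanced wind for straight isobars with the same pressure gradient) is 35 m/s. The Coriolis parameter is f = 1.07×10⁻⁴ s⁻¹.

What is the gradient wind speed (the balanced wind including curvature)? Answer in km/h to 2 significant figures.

180 km/h

Around a high, pressure-gradient force acts outward with centrifugal, so Coriolis balances both:
fV = (1/ρ)|∂P/∂n| + V²/R  →  V² − fR·V + fR·V_g = 0
With fR = 1.07×10⁻⁴ × 1556×10³ m = 166 m/s:
V = [fR − √((fR)² − 4 fR V_g)]/2 = [166 − √(166² − 4×166×35)]/2 = 50 m/s
Supergeostrophic (V > V_g = 35 m/s), as expected around a high.
Converting: 50 m/s × 3.6 = 180 km/h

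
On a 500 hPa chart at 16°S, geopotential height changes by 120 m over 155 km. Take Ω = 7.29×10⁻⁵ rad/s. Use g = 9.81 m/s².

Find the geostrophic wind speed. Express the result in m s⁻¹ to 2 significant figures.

Coriolis parameter at 16°S:
f = 2Ω sin φ = 2 × 7.29×10⁻⁵ × sin 16° = 4.02×10⁻⁵ s⁻¹
Height gradient: |∂Z/∂n| = 120 m / 155000 m = 7.74×10⁻⁴
On a pressure surface, geostrophic balance gives V_g = (g/f)|∂Z/∂n|:
V_g = 9.81 × 7.74×10⁻⁴ / 4.02×10⁻⁵ = 189 m/s

190 m s⁻¹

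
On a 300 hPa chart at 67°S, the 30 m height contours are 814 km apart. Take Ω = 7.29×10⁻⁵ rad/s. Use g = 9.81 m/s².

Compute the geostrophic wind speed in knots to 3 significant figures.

Coriolis parameter at 67°S:
f = 2Ω sin φ = 2 × 7.29×10⁻⁵ × sin 67° = 1.34×10⁻⁴ s⁻¹
Height gradient: |∂Z/∂n| = 30 m / 814000 m = 3.69×10⁻⁵
On a pressure surface, geostrophic balance gives V_g = (g/f)|∂Z/∂n|:
V_g = 9.81 × 3.69×10⁻⁵ / 1.34×10⁻⁴ = 2.69 m/s
Converting: 2.69 m/s × 1.944 = 5.24 knots

5.24 knots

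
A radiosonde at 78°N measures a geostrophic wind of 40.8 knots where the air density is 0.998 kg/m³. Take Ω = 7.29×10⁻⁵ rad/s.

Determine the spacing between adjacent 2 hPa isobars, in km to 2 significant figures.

67 km

Coriolis parameter at 78°N:
f = 2Ω sin φ = 2 × 7.29×10⁻⁵ × sin 78° = 1.43×10⁻⁴ s⁻¹
Wind speed in SI: 40.8 knots = 21.0 m/s
Geostrophic balance rearranged: |∂P/∂n| = f ρ V_g
|∂P/∂n| = 1.43×10⁻⁴ × 0.998 × 21.0 = 2.99×10⁻³ Pa/m
Isobar spacing: Δn = ΔP/|∂P/∂n| = 200 Pa / 2.99×10⁻³ Pa/m = 66948 m ≈ 67 km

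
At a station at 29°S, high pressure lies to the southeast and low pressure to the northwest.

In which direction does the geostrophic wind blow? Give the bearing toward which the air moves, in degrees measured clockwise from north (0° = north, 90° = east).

The pressure-gradient force points toward the northwest (bearing 315°).
Geostrophic balance: in the Southern Hemisphere the Coriolis force deflects motion to the left, so the geostrophic wind blows 90° to the left of the pressure-gradient force (low pressure on the right).
Rotating 315° by 90° counterclockwise gives 225° — the wind blows toward the southwest.

225°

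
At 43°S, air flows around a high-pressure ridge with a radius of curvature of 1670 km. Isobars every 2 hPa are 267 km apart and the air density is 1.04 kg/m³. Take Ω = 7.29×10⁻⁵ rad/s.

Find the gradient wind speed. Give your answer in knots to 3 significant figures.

14.8 knots

Coriolis parameter at 43°S:
f = 2Ω sin φ = 2 × 7.29×10⁻⁵ × sin 43° = 9.94×10⁻⁵ s⁻¹
Pressure gradient: |∂P/∂n| = 200 Pa / 267000 m = 7.49×10⁻⁴ Pa/m
Geostrophic speed: V_g = |∂P/∂n|/(fρ) = 7.49×10⁻⁴/(9.94×10⁻⁵ × 1.04) = 7.24 m/s
Around a high, pressure-gradient force acts outward with centrifugal, so Coriolis balances both:
fV = (1/ρ)|∂P/∂n| + V²/R  →  V² − fR·V + fR·V_g = 0
With fR = 9.94×10⁻⁵ × 1670×10³ m = 166 m/s:
V = [fR − √((fR)² − 4 fR V_g)]/2 = [166 − √(166² − 4×166×7.24)]/2 = 7.59 m/s
Supergeostrophic (V > V_g = 7.24 m/s), as expected around a high.
Converting: 7.59 m/s × 1.944 = 14.8 knots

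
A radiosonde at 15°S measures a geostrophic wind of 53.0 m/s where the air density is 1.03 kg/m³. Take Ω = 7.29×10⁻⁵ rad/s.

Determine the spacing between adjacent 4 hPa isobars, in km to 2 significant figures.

190 km

Coriolis parameter at 15°S:
f = 2Ω sin φ = 2 × 7.29×10⁻⁵ × sin 15° = 3.77×10⁻⁵ s⁻¹
Geostrophic balance rearranged: |∂P/∂n| = f ρ V_g
|∂P/∂n| = 3.77×10⁻⁵ × 1.03 × 53.0 = 2.06×10⁻³ Pa/m
Isobar spacing: Δn = ΔP/|∂P/∂n| = 400 Pa / 2.06×10⁻³ Pa/m = 194175 m ≈ 190 km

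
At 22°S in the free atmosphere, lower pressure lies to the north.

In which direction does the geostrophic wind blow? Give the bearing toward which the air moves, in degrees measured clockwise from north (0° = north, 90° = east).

The pressure-gradient force points toward the north (bearing 000°).
Geostrophic balance: in the Southern Hemisphere the Coriolis force deflects motion to the left, so the geostrophic wind blows 90° to the left of the pressure-gradient force (low pressure on the right).
Rotating 000° by 90° counterclockwise gives 270° — the wind blows toward the west.

270°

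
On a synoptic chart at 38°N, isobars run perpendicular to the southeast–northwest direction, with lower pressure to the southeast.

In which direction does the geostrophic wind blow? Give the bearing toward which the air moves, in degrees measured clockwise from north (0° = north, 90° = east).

225°

The pressure-gradient force points toward the southeast (bearing 135°).
Geostrophic balance: in the Northern Hemisphere the Coriolis force deflects motion to the right, so the geostrophic wind blows 90° to the right of the pressure-gradient force (low pressure on the left).
Rotating 135° by 90° clockwise gives 225° — the wind blows toward the southwest.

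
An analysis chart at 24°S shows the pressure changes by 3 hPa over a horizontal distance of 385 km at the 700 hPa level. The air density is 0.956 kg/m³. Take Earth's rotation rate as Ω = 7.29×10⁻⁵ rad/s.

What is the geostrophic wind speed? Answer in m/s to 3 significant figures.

13.7 m/s

Coriolis parameter at 24°S:
f = 2Ω sin φ = 2 × 7.29×10⁻⁵ × sin 24° = 5.93×10⁻⁵ s⁻¹
Pressure gradient: |∂P/∂n| = 300 Pa / 385000 m = 7.79×10⁻⁴ Pa/m
Geostrophic balance (pressure-gradient force = Coriolis force):
V_g = (1/(fρ)) |∂P/∂n| = 7.79×10⁻⁴ / (5.93×10⁻⁵ × 0.956) = 13.7 m/s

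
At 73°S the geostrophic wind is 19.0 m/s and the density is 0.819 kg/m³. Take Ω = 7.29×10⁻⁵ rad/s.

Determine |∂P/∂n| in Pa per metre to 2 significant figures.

2.2×10⁻³ Pa/m

Coriolis parameter at 73°S:
f = 2Ω sin φ = 2 × 7.29×10⁻⁵ × sin 73° = 1.39×10⁻⁴ s⁻¹
Geostrophic balance rearranged: |∂P/∂n| = f ρ V_g
|∂P/∂n| = 1.39×10⁻⁴ × 0.819 × 19.0 = 2.17×10⁻³ Pa/m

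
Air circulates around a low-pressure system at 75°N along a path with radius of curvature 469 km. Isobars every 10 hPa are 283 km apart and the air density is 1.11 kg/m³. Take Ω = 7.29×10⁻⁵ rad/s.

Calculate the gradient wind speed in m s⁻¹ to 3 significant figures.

17.8 m s⁻¹

Coriolis parameter at 75°N:
f = 2Ω sin φ = 2 × 7.29×10⁻⁵ × sin 75° = 1.41×10⁻⁴ s⁻¹
Pressure gradient: |∂P/∂n| = 1000 Pa / 283000 m = 3.53×10⁻³ Pa/m
Geostrophic speed: V_g = |∂P/∂n|/(fρ) = 3.53×10⁻³/(1.41×10⁻⁴ × 1.11) = 22.6 m/s
Around a low, centrifugal force acts outward with Coriolis, so pressure-gradient force balances both:
(1/ρ)|∂P/∂n| = fV + V²/R  →  V² + fR·V − fR·V_g = 0
With fR = 1.41×10⁻⁴ × 469×10³ m = 66.1 m/s:
V = [−fR + √((fR)² + 4 fR V_g)]/2 = [−66.1 + √(66.1² + 4×66.1×22.6)]/2 = 17.8 m/s
Subgeostrophic (V < V_g = 22.6 m/s), as expected around a low.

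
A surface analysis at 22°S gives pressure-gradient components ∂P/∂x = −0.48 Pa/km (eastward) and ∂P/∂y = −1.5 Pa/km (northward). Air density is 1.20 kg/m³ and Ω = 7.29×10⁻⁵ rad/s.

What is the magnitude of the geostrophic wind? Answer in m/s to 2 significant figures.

24 m/s

Coriolis parameter at 22°S:
f = 2Ω sin φ = 2 × 7.29×10⁻⁵ × sin 22° = 5.46×10⁻⁵ s⁻¹
In the Southern Hemisphere f is negative: f = −5.46×10⁻⁵ s⁻¹.
Component geostrophic relations (x east, y north):
u_g = −(1/(fρ)) ∂P/∂y,  v_g = (1/(fρ)) ∂P/∂x
u_g = −(−1.5×10⁻³)/(−5.46×10⁻⁵ × 1.20) = −22.9 m/s;  v_g = (−0.48×10⁻³)/(−5.46×10⁻⁵ × 1.20) = 7.32 m/s
|V_g| = √(u_g² + v_g²) = 24.0 m/s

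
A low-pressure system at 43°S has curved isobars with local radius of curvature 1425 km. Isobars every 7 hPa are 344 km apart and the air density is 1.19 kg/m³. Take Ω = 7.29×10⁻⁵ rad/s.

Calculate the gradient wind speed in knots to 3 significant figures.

30.1 knots

Coriolis parameter at 43°S:
f = 2Ω sin φ = 2 × 7.29×10⁻⁵ × sin 43° = 9.94×10⁻⁵ s⁻¹
Pressure gradient: |∂P/∂n| = 700 Pa / 344000 m = 2.03×10⁻³ Pa/m
Geostrophic speed: V_g = |∂P/∂n|/(fρ) = 2.03×10⁻³/(9.94×10⁻⁵ × 1.19) = 17.2 m/s
Around a low, centrifugal force acts outward with Coriolis, so pressure-gradient force balances both:
(1/ρ)|∂P/∂n| = fV + V²/R  →  V² + fR·V − fR·V_g = 0
With fR = 9.94×10⁻⁵ × 1425×10³ m = 142 m/s:
V = [−fR + √((fR)² + 4 fR V_g)]/2 = [−142 + √(142² + 4×142×17.2)]/2 = 15.5 m/s
Subgeostrophic (V < V_g = 17.2 m/s), as expected around a low.
Converting: 15.5 m/s × 1.944 = 30.1 knots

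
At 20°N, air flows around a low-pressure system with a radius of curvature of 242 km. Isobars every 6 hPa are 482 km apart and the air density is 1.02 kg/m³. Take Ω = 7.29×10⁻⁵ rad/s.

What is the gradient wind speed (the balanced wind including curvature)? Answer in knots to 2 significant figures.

Coriolis parameter at 20°N:
f = 2Ω sin φ = 2 × 7.29×10⁻⁵ × sin 20° = 4.99×10⁻⁵ s⁻¹
Pressure gradient: |∂P/∂n| = 600 Pa / 482000 m = 1.24×10⁻³ Pa/m
Geostrophic speed: V_g = |∂P/∂n|/(fρ) = 1.24×10⁻³/(4.99×10⁻⁵ × 1.02) = 24.5 m/s
Around a low, centrifugal force acts outward with Coriolis, so pressure-gradient force balances both:
(1/ρ)|∂P/∂n| = fV + V²/R  →  V² + fR·V − fR·V_g = 0
With fR = 4.99×10⁻⁵ × 242×10³ m = 12.1 m/s:
V = [−fR + √((fR)² + 4 fR V_g)]/2 = [−12.1 + √(12.1² + 4×12.1×24.5)]/2 = 12.2 m/s
Subgeostrophic (V < V_g = 24.5 m/s), as expected around a low.
Converting: 12.2 m/s × 1.944 = 24 knots

24 knots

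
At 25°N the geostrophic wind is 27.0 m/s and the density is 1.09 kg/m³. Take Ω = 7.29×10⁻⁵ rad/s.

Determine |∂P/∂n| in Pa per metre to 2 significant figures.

Coriolis parameter at 25°N:
f = 2Ω sin φ = 2 × 7.29×10⁻⁵ × sin 25° = 6.16×10⁻⁵ s⁻¹
Geostrophic balance rearranged: |∂P/∂n| = f ρ V_g
|∂P/∂n| = 6.16×10⁻⁵ × 1.09 × 27.0 = 1.81×10⁻³ Pa/m

1.8×10⁻³ Pa/m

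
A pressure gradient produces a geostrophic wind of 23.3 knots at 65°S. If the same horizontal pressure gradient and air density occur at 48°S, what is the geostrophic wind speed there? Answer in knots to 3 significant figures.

With the same pressure gradient and density, V_g ∝ 1/f ∝ 1/sin φ.
V₂ = V₁ · sin φ₁ / sin φ₂ = 23.3 × sin 65° / sin 48°
V₂ = 23.3 × 0.9063/0.7431 = 28.4 knots

28.4 knots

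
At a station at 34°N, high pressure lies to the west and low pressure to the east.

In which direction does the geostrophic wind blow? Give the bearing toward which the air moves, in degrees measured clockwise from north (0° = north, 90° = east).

The pressure-gradient force points toward the east (bearing 090°).
Geostrophic balance: in the Northern Hemisphere the Coriolis force deflects motion to the right, so the geostrophic wind blows 90° to the right of the pressure-gradient force (low pressure on the left).
Rotating 090° by 90° clockwise gives 180° — the wind blows toward the south.

180°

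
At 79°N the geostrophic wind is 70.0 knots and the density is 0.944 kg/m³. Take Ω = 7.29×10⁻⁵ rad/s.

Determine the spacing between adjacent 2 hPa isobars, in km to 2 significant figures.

41 km

Coriolis parameter at 79°N:
f = 2Ω sin φ = 2 × 7.29×10⁻⁵ × sin 79° = 1.43×10⁻⁴ s⁻¹
Wind speed in SI: 70.0 knots = 36.0 m/s
Geostrophic balance rearranged: |∂P/∂n| = f ρ V_g
|∂P/∂n| = 1.43×10⁻⁴ × 0.944 × 36.0 = 4.87×10⁻³ Pa/m
Isobar spacing: Δn = ΔP/|∂P/∂n| = 200 Pa / 4.87×10⁻³ Pa/m = 41107 m ≈ 41 km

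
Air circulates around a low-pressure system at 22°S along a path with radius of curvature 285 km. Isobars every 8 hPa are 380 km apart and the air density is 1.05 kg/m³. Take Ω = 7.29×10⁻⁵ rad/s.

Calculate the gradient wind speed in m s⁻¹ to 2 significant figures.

17 m s⁻¹

Coriolis parameter at 22°S:
f = 2Ω sin φ = 2 × 7.29×10⁻⁵ × sin 22° = 5.46×10⁻⁵ s⁻¹
Pressure gradient: |∂P/∂n| = 800 Pa / 380000 m = 2.11×10⁻³ Pa/m
Geostrophic speed: V_g = |∂P/∂n|/(fρ) = 2.11×10⁻³/(5.46×10⁻⁵ × 1.05) = 36.7 m/s
Around a low, centrifugal force acts outward with Coriolis, so pressure-gradient force balances both:
(1/ρ)|∂P/∂n| = fV + V²/R  →  V² + fR·V − fR·V_g = 0
With fR = 5.46×10⁻⁵ × 285×10³ m = 15.6 m/s:
V = [−fR + √((fR)² + 4 fR V_g)]/2 = [−15.6 + √(15.6² + 4×15.6×36.7)]/2 = 17.4 m/s
Subgeostrophic (V < V_g = 36.7 m/s), as expected around a low.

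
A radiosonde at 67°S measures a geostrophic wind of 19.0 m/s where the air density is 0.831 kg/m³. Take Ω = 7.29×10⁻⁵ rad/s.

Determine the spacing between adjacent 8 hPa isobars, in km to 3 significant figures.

Coriolis parameter at 67°S:
f = 2Ω sin φ = 2 × 7.29×10⁻⁵ × sin 67° = 1.34×10⁻⁴ s⁻¹
Geostrophic balance rearranged: |∂P/∂n| = f ρ V_g
|∂P/∂n| = 1.34×10⁻⁴ × 0.831 × 19.0 = 2.12×10⁻³ Pa/m
Isobar spacing: Δn = ΔP/|∂P/∂n| = 800 Pa / 2.12×10⁻³ Pa/m = 377530 m ≈ 378 km

378 km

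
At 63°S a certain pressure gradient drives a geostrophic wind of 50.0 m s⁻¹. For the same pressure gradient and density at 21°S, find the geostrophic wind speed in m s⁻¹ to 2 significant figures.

With the same pressure gradient and density, V_g ∝ 1/f ∝ 1/sin φ.
V₂ = V₁ · sin φ₁ / sin φ₂ = 50.0 × sin 63° / sin 21°
V₂ = 50.0 × 0.8910/0.3584 = 120 m s⁻¹

120 m s⁻¹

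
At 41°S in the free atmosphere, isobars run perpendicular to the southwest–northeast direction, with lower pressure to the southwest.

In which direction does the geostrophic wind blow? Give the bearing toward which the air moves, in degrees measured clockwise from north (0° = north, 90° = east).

135°

The pressure-gradient force points toward the southwest (bearing 225°).
Geostrophic balance: in the Southern Hemisphere the Coriolis force deflects motion to the left, so the geostrophic wind blows 90° to the left of the pressure-gradient force (low pressure on the right).
Rotating 225° by 90° counterclockwise gives 135° — the wind blows toward the southeast.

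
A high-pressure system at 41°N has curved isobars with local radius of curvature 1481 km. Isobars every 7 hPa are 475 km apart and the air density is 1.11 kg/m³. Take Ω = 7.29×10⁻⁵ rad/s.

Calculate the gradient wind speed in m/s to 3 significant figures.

Coriolis parameter at 41°N:
f = 2Ω sin φ = 2 × 7.29×10⁻⁵ × sin 41° = 9.57×10⁻⁵ s⁻¹
Pressure gradient: |∂P/∂n| = 700 Pa / 475000 m = 1.47×10⁻³ Pa/m
Geostrophic speed: V_g = |∂P/∂n|/(fρ) = 1.47×10⁻³/(9.57×10⁻⁵ × 1.11) = 13.9 m/s
Around a high, pressure-gradient force acts outward with centrifugal, so Coriolis balances both:
fV = (1/ρ)|∂P/∂n| + V²/R  →  V² − fR·V + fR·V_g = 0
With fR = 9.57×10⁻⁵ × 1481×10³ m = 142 m/s:
V = [fR − √((fR)² − 4 fR V_g)]/2 = [142 − √(142² − 4×142×13.9)]/2 = 15.6 m/s
Supergeostrophic (V > V_g = 13.9 m/s), as expected around a high.

15.6 m/s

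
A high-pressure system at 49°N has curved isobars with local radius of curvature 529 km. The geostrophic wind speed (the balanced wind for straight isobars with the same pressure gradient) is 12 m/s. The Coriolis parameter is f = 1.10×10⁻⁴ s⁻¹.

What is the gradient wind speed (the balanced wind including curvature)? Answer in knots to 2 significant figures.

33 knots

Around a high, pressure-gradient force acts outward with centrifugal, so Coriolis balances both:
fV = (1/ρ)|∂P/∂n| + V²/R  →  V² − fR·V + fR·V_g = 0
With fR = 1.10×10⁻⁴ × 529×10³ m = 58.2 m/s:
V = [fR − √((fR)² − 4 fR V_g)]/2 = [58.2 − √(58.2² − 4×58.2×12)]/2 = 16.9 m/s
Supergeostrophic (V > V_g = 12 m/s), as expected around a high.
Converting: 16.9 m/s × 1.944 = 33 knots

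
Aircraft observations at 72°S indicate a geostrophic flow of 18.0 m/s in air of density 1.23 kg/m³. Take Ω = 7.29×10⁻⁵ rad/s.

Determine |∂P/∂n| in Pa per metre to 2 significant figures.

3.1×10⁻³ Pa/m

Coriolis parameter at 72°S:
f = 2Ω sin φ = 2 × 7.29×10⁻⁵ × sin 72° = 1.39×10⁻⁴ s⁻¹
Geostrophic balance rearranged: |∂P/∂n| = f ρ V_g
|∂P/∂n| = 1.39×10⁻⁴ × 1.23 × 18.0 = 3.07×10⁻³ Pa/m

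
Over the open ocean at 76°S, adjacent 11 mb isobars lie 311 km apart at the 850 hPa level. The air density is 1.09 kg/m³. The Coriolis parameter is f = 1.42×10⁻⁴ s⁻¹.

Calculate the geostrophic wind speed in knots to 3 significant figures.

44.4 knots

Pressure gradient: |∂P/∂n| = 1100 Pa / 311000 m = 3.54×10⁻³ Pa/m
Geostrophic balance (pressure-gradient force = Coriolis force):
V_g = (1/(fρ)) |∂P/∂n| = 3.54×10⁻³ / (1.42×10⁻⁴ × 1.09) = 22.9 m/s
Converting: 22.9 m/s × 1.944 = 44.4 knots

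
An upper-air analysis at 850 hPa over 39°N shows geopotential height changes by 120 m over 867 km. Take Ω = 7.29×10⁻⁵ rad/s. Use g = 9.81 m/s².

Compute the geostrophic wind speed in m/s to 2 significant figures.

Coriolis parameter at 39°N:
f = 2Ω sin φ = 2 × 7.29×10⁻⁵ × sin 39° = 9.18×10⁻⁵ s⁻¹
Height gradient: |∂Z/∂n| = 120 m / 867000 m = 1.38×10⁻⁴
On a pressure surface, geostrophic balance gives V_g = (g/f)|∂Z/∂n|:
V_g = 9.81 × 1.38×10⁻⁴ / 9.18×10⁻⁵ = 14.8 m/s

15 m/s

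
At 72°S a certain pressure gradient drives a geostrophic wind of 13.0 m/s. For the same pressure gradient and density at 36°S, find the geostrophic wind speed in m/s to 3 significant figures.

With the same pressure gradient and density, V_g ∝ 1/f ∝ 1/sin φ.
V₂ = V₁ · sin φ₁ / sin φ₂ = 13.0 × sin 72° / sin 36°
V₂ = 13.0 × 0.9511/0.5878 = 21.0 m/s

21.0 m/s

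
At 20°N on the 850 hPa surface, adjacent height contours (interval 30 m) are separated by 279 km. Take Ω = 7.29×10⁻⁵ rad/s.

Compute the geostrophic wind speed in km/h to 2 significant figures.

Coriolis parameter at 20°N:
f = 2Ω sin φ = 2 × 7.29×10⁻⁵ × sin 20° = 4.99×10⁻⁵ s⁻¹
Height gradient: |∂Z/∂n| = 30 m / 279000 m = 1.08×10⁻⁴
On a pressure surface, geostrophic balance gives V_g = (g/f)|∂Z/∂n|:
V_g = 9.81 × 1.08×10⁻⁴ / 4.99×10⁻⁵ = 21.2 m/s
Converting: 21.2 m/s × 3.6 = 76 km/h

76 km/h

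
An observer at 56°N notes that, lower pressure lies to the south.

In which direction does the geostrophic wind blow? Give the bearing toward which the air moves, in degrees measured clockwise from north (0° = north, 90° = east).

The pressure-gradient force points toward the south (bearing 180°).
Geostrophic balance: in the Northern Hemisphere the Coriolis force deflects motion to the right, so the geostrophic wind blows 90° to the right of the pressure-gradient force (low pressure on the left).
Rotating 180° by 90° clockwise gives 270° — the wind blows toward the west.

270°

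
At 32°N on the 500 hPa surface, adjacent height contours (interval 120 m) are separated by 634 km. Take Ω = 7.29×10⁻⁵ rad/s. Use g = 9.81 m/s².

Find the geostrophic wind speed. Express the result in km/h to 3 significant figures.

86.5 km/h

Coriolis parameter at 32°N:
f = 2Ω sin φ = 2 × 7.29×10⁻⁵ × sin 32° = 7.73×10⁻⁵ s⁻¹
Height gradient: |∂Z/∂n| = 120 m / 634000 m = 1.89×10⁻⁴
On a pressure surface, geostrophic balance gives V_g = (g/f)|∂Z/∂n|:
V_g = 9.81 × 1.89×10⁻⁴ / 7.73×10⁻⁵ = 24.0 m/s
Converting: 24.0 m/s × 3.6 = 86.5 km/h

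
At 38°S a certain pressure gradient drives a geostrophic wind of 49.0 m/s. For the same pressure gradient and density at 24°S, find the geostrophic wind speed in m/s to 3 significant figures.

With the same pressure gradient and density, V_g ∝ 1/f ∝ 1/sin φ.
V₂ = V₁ · sin φ₁ / sin φ₂ = 49.0 × sin 38° / sin 24°
V₂ = 49.0 × 0.6157/0.4067 = 74.2 m/s

74.2 m/s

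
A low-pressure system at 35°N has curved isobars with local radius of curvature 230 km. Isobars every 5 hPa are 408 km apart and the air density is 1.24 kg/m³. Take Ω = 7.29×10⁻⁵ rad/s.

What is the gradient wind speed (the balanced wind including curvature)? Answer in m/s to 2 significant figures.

Coriolis parameter at 35°N:
f = 2Ω sin φ = 2 × 7.29×10⁻⁵ × sin 35° = 8.36×10⁻⁵ s⁻¹
Pressure gradient: |∂P/∂n| = 500 Pa / 408000 m = 1.23×10⁻³ Pa/m
Geostrophic speed: V_g = |∂P/∂n|/(fρ) = 1.23×10⁻³/(8.36×10⁻⁵ × 1.24) = 11.8 m/s
Around a low, centrifugal force acts outward with Coriolis, so pressure-gradient force balances both:
(1/ρ)|∂P/∂n| = fV + V²/R  →  V² + fR·V − fR·V_g = 0
With fR = 8.36×10⁻⁵ × 230×10³ m = 19.2 m/s:
V = [−fR + √((fR)² + 4 fR V_g)]/2 = [−19.2 + √(19.2² + 4×19.2×11.8)]/2 = 8.27 m/s
Subgeostrophic (V < V_g = 11.8 m/s), as expected around a low.

8.3 m/s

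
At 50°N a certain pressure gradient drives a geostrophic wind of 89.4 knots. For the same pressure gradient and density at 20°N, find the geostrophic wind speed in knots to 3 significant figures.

200 knots

With the same pressure gradient and density, V_g ∝ 1/f ∝ 1/sin φ.
V₂ = V₁ · sin φ₁ / sin φ₂ = 89.4 × sin 50° / sin 20°
V₂ = 89.4 × 0.7660/0.3420 = 200 knots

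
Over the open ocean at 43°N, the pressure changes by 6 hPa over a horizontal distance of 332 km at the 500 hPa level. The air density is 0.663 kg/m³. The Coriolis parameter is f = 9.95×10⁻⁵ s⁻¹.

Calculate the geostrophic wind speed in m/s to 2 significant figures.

27 m/s

Pressure gradient: |∂P/∂n| = 600 Pa / 332000 m = 1.81×10⁻³ Pa/m
Geostrophic balance (pressure-gradient force = Coriolis force):
V_g = (1/(fρ)) |∂P/∂n| = 1.81×10⁻³ / (9.95×10⁻⁵ × 0.663) = 27.4 m/s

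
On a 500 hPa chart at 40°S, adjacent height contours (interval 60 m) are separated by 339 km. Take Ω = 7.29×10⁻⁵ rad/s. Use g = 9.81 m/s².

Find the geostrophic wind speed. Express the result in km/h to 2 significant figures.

67 km/h

Coriolis parameter at 40°S:
f = 2Ω sin φ = 2 × 7.29×10⁻⁵ × sin 40° = 9.37×10⁻⁵ s⁻¹
Height gradient: |∂Z/∂n| = 60 m / 339000 m = 1.77×10⁻⁴
On a pressure surface, geostrophic balance gives V_g = (g/f)|∂Z/∂n|:
V_g = 9.81 × 1.77×10⁻⁴ / 9.37×10⁻⁵ = 18.5 m/s
Converting: 18.5 m/s × 3.6 = 67 km/h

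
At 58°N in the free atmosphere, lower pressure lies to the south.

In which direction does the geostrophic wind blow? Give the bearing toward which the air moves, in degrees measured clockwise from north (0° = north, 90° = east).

The pressure-gradient force points toward the south (bearing 180°).
Geostrophic balance: in the Northern Hemisphere the Coriolis force deflects motion to the right, so the geostrophic wind blows 90° to the right of the pressure-gradient force (low pressure on the left).
Rotating 180° by 90° clockwise gives 270° — the wind blows toward the west.

270°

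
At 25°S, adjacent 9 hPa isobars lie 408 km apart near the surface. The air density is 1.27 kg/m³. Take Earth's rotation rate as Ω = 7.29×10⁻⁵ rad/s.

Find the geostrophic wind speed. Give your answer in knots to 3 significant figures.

Coriolis parameter at 25°S:
f = 2Ω sin φ = 2 × 7.29×10⁻⁵ × sin 25° = 6.16×10⁻⁵ s⁻¹
Pressure gradient: |∂P/∂n| = 900 Pa / 408000 m = 2.21×10⁻³ Pa/m
Geostrophic balance (pressure-gradient force = Coriolis force):
V_g = (1/(fρ)) |∂P/∂n| = 2.21×10⁻³ / (6.16×10⁻⁵ × 1.27) = 28.2 m/s
Converting: 28.2 m/s × 1.944 = 54.8 knots

54.8 knots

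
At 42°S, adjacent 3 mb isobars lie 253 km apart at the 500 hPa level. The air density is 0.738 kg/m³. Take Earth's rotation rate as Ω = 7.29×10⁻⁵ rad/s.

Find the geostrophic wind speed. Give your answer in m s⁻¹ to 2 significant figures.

16 m s⁻¹

Coriolis parameter at 42°S:
f = 2Ω sin φ = 2 × 7.29×10⁻⁵ × sin 42° = 9.76×10⁻⁵ s⁻¹
Pressure gradient: |∂P/∂n| = 300 Pa / 253000 m = 1.19×10⁻³ Pa/m
Geostrophic balance (pressure-gradient force = Coriolis force):
V_g = (1/(fρ)) |∂P/∂n| = 1.19×10⁻³ / (9.76×10⁻⁵ × 0.738) = 16.5 m/s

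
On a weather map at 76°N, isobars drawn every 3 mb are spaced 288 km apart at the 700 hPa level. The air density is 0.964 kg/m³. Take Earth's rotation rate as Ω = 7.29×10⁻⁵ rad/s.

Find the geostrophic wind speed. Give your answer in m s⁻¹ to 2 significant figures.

7.6 m s⁻¹

Coriolis parameter at 76°N:
f = 2Ω sin φ = 2 × 7.29×10⁻⁵ × sin 76° = 1.41×10⁻⁴ s⁻¹
Pressure gradient: |∂P/∂n| = 300 Pa / 288000 m = 1.04×10⁻³ Pa/m
Geostrophic balance (pressure-gradient force = Coriolis force):
V_g = (1/(fρ)) |∂P/∂n| = 1.04×10⁻³ / (1.41×10⁻⁴ × 0.964) = 7.64 m/s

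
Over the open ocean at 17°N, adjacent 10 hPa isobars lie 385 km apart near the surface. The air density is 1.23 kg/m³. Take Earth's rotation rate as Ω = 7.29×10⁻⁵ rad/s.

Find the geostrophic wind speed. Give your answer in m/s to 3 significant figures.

Coriolis parameter at 17°N:
f = 2Ω sin φ = 2 × 7.29×10⁻⁵ × sin 17° = 4.26×10⁻⁵ s⁻¹
Pressure gradient: |∂P/∂n| = 1000 Pa / 385000 m = 2.60×10⁻³ Pa/m
Geostrophic balance (pressure-gradient force = Coriolis force):
V_g = (1/(fρ)) |∂P/∂n| = 2.60×10⁻³ / (4.26×10⁻⁵ × 1.23) = 49.5 m/s

49.5 m/s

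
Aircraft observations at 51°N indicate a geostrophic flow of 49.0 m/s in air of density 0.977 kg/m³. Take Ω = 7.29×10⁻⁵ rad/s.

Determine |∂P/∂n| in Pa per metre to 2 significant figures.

5.4×10⁻³ Pa/m

Coriolis parameter at 51°N:
f = 2Ω sin φ = 2 × 7.29×10⁻⁵ × sin 51° = 1.13×10⁻⁴ s⁻¹
Geostrophic balance rearranged: |∂P/∂n| = f ρ V_g
|∂P/∂n| = 1.13×10⁻⁴ × 0.977 × 49.0 = 5.42×10⁻³ Pa/m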